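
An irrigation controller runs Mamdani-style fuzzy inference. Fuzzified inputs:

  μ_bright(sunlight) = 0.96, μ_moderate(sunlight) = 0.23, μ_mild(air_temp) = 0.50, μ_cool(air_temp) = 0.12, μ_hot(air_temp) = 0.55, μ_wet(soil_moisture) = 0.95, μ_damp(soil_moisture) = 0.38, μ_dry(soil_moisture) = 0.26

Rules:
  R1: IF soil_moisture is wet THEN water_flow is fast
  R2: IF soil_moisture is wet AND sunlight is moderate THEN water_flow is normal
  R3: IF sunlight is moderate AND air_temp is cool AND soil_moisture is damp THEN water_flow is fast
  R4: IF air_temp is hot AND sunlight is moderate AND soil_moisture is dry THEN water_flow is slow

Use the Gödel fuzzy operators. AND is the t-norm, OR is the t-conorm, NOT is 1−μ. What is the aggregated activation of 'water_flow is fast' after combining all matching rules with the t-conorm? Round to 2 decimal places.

R1: wet=0.95 → w = 0.95
R2: wet=0.95, moderate=0.23; AND[min(a, b)] → w = 0.23
R3: moderate=0.23, cool=0.12, damp=0.38; AND[min(a, b)] → w = 0.12
R4: hot=0.55, moderate=0.23, dry=0.26; AND[min(a, b)] → w = 0.23
Rules with consequent 'fast': {R1, R3} → strengths 0.95, 0.12
Aggregate via t-conorm [max(a, b)]: 0.95

0.95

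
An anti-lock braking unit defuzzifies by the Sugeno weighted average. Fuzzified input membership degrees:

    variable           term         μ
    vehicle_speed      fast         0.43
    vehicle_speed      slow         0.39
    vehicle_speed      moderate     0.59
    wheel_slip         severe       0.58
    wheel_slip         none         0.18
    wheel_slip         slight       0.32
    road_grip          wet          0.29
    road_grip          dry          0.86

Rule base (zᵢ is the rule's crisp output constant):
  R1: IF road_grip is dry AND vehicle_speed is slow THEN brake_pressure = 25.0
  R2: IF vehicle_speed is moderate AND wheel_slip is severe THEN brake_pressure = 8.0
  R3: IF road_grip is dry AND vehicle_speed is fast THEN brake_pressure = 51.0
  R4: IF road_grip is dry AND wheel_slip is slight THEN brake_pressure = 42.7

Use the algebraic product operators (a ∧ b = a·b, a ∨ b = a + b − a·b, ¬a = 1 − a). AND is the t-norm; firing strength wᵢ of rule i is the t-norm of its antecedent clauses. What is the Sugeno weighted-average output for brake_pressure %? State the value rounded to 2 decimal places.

31.55

R1 (z=25.0): dry=0.86, slow=0.39; AND[a·b] → w = 0.3354
R2 (z=8.0): moderate=0.59, severe=0.58; AND[a·b] → w = 0.3422
R3 (z=51.0): dry=0.86, fast=0.43; AND[a·b] → w = 0.3698
R4 (z=42.7): dry=0.86, slight=0.32; AND[a·b] → w = 0.2752
Weighted average = (0.3354·25.0 + 0.3422·8.0 + 0.3698·51.0 + 0.2752·42.7) / (0.3354 + 0.3422 + 0.3698 + 0.2752)
  = 41.7334 / 1.3226 = 31.55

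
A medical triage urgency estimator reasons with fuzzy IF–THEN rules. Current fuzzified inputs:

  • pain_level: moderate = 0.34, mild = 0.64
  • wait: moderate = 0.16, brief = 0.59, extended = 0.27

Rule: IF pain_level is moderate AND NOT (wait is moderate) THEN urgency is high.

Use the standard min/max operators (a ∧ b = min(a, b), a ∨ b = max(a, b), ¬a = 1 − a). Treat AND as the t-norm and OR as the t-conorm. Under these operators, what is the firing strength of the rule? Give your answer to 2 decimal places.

firing strength: moderate=0.34, ¬moderate=1−0.16=0.84; AND[min(a, b)] → w = 0.34

0.34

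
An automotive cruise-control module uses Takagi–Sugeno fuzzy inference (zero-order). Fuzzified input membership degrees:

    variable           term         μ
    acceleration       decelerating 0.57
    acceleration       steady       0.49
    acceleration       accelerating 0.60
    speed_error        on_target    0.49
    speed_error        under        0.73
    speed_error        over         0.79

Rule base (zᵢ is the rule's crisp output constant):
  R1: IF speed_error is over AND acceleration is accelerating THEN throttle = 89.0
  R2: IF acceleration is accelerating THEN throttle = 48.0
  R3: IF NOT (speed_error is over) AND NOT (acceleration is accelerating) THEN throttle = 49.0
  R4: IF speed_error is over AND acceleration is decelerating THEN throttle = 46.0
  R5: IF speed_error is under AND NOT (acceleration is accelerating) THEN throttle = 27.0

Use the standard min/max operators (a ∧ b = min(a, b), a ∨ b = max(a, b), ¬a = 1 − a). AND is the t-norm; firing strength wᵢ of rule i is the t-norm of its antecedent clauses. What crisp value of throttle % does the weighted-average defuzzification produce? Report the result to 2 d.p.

54.42

R1 (z=89.0): over=0.79, accelerating=0.60; AND[min(a, b)] → w = 0.60
R2 (z=48.0): accelerating=0.60 → w = 0.60
R3 (z=49.0): ¬over=1−0.79=0.21, ¬accelerating=1−0.60=0.40; AND[min(a, b)] → w = 0.21
R4 (z=46.0): over=0.79, decelerating=0.57; AND[min(a, b)] → w = 0.57
R5 (z=27.0): under=0.73, ¬accelerating=1−0.60=0.40; AND[min(a, b)] → w = 0.40
Weighted average = (0.60·89.0 + 0.60·48.0 + 0.21·49.0 + 0.57·46.0 + 0.40·27.0) / (0.60 + 0.60 + 0.21 + 0.57 + 0.40)
  = 129.5100 / 2.3800 = 54.42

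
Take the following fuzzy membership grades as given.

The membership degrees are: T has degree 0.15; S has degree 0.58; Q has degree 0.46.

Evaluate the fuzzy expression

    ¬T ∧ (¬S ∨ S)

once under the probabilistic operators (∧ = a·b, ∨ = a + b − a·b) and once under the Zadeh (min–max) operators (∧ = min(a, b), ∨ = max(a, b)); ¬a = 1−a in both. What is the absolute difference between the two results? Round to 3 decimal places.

0.063

Under probabilistic:
  ¬T = 1 − 0.1500 = 0.8500
  ¬S = 1 − 0.5800 = 0.4200
  ¬S ∨ S = a + b − a·b on (0.4200, 0.5800) = 0.7564
  ¬T ∧ (¬S ∨ S) = a·b on (0.8500, 0.7564) = 0.6429
  → value = 0.6429
Under Zadeh (min–max):
  ¬T = 1 − 0.15 = 0.85
  ¬S = 1 − 0.58 = 0.42
  ¬S ∨ S = max(a, b) on (0.42, 0.58) = 0.58
  ¬T ∧ (¬S ∨ S) = min(a, b) on (0.85, 0.58) = 0.58
  → value = 0.5800
|0.6429 − 0.5800| = 0.063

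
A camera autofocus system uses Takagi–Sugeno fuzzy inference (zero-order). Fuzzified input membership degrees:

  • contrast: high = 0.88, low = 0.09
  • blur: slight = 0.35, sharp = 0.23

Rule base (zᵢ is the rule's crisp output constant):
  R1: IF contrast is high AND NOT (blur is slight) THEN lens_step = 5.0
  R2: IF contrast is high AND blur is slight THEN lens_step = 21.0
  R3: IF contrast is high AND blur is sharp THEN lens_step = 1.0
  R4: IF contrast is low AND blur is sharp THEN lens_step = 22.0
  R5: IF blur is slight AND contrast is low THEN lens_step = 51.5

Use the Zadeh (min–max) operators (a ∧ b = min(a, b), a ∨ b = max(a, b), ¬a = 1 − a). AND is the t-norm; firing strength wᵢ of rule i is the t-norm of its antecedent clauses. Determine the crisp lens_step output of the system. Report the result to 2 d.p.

12.37

R1 (z=5.0): high=0.88, ¬slight=1−0.35=0.65; AND[min(a, b)] → w = 0.65
R2 (z=21.0): high=0.88, slight=0.35; AND[min(a, b)] → w = 0.35
R3 (z=1.0): high=0.88, sharp=0.23; AND[min(a, b)] → w = 0.23
R4 (z=22.0): low=0.09, sharp=0.23; AND[min(a, b)] → w = 0.09
R5 (z=51.5): slight=0.35, low=0.09; AND[min(a, b)] → w = 0.09
Weighted average = (0.65·5.0 + 0.35·21.0 + 0.23·1.0 + 0.09·22.0 + 0.09·51.5) / (0.65 + 0.35 + 0.23 + 0.09 + 0.09)
  = 17.4450 / 1.4100 = 12.37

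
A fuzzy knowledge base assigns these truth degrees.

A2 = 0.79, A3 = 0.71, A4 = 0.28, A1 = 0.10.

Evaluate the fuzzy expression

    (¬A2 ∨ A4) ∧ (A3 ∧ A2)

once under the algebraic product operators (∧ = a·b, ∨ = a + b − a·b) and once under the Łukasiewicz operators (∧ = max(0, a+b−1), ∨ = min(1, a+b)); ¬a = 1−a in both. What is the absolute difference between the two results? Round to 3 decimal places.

Under algebraic product:
  ¬A2 = 1 − 0.7900 = 0.2100
  ¬A2 ∨ A4 = a + b − a·b on (0.2100, 0.2800) = 0.4312
  A3 ∧ A2 = a·b on (0.7100, 0.7900) = 0.5609
  (¬A2 ∨ A4) ∧ (A3 ∧ A2) = a·b on (0.4312, 0.5609) = 0.2419
  → value = 0.2419
Under Łukasiewicz:
  ¬A2 = 1 − 0.79 = 0.21
  ¬A2 ∨ A4 = min(1, a+b) on (0.21, 0.28) = 0.49
  A3 ∧ A2 = max(0, a+b−1) on (0.71, 0.79) = 0.50
  (¬A2 ∨ A4) ∧ (A3 ∧ A2) = max(0, a+b−1) on (0.49, 0.50) = 0.00
  → value = 0.0000
|0.2419 − 0.0000| = 0.242

0.242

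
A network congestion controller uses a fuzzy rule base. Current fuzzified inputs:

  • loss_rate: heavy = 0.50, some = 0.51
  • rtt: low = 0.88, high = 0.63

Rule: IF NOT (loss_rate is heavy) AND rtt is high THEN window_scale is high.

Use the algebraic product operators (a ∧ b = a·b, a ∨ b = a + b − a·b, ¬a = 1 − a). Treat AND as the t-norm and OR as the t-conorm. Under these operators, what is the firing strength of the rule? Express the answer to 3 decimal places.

0.315

firing strength: ¬heavy=1−0.50=0.50, high=0.63; AND[a·b] → w = 0.3150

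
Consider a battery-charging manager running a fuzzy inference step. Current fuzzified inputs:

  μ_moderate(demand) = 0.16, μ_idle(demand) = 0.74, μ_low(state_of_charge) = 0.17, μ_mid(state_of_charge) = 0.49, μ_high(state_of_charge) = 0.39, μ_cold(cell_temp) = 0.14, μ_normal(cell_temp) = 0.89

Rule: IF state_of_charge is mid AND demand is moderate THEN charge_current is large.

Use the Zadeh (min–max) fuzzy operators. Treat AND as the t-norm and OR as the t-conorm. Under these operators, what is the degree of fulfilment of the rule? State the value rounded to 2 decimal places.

firing strength: mid=0.49, moderate=0.16; AND[min(a, b)] → w = 0.16

0.16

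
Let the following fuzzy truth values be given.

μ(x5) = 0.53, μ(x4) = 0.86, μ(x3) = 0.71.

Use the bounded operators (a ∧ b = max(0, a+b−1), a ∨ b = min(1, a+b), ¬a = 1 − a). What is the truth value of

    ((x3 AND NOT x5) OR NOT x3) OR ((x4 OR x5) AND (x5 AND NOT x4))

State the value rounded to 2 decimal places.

0.47

NOT x5 = 1 − 0.53 = 0.47
x3 AND NOT x5 = max(0, a+b−1) on (0.71, 0.47) = 0.18
NOT x3 = 1 − 0.71 = 0.29
(x3 AND NOT x5) OR NOT x3 = min(1, a+b) on (0.18, 0.29) = 0.47
x4 OR x5 = min(1, a+b) on (0.86, 0.53) = 1.00
NOT x4 = 1 − 0.86 = 0.14
x5 AND NOT x4 = max(0, a+b−1) on (0.53, 0.14) = 0.00
(x4 OR x5) AND (x5 AND NOT x4) = max(0, a+b−1) on (1.00, 0.00) = 0.00
((x3 AND NOT x5) OR NOT x3) OR ((x4 OR x5) AND (x5 AND NOT x4)) = min(1, a+b) on (0.47, 0.00) = 0.47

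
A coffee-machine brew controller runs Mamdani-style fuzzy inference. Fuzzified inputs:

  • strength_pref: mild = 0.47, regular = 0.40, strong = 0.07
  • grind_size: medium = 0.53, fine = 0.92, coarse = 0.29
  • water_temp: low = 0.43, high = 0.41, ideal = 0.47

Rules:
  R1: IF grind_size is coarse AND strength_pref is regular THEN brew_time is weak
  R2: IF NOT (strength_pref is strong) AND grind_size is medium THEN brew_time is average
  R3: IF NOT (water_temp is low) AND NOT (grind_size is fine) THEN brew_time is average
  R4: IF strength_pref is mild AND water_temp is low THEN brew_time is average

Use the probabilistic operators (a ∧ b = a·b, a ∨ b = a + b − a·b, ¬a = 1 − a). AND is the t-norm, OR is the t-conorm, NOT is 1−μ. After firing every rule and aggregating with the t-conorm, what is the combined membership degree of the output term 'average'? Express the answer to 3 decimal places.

0.614

R1: coarse=0.29, regular=0.40; AND[a·b] → w = 0.1160
R2: ¬strong=1−0.07=0.93, medium=0.53; AND[a·b] → w = 0.4929
R3: ¬low=1−0.43=0.57, ¬fine=1−0.92=0.08; AND[a·b] → w = 0.0456
R4: mild=0.47, low=0.43; AND[a·b] → w = 0.2021
Rules with consequent 'average': {R2, R3, R4} → strengths 0.4929, 0.0456, 0.2021
Aggregate via t-conorm [a + b − a·b]: 0.6138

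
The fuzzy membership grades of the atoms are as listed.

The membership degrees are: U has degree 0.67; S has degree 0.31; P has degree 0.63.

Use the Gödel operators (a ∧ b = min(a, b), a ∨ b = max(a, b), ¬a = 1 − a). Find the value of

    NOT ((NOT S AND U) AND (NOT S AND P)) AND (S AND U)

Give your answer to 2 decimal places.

0.31

NOT S = 1 − 0.31 = 0.69
NOT S AND U = min(a, b) on (0.69, 0.67) = 0.67
NOT S = 1 − 0.31 = 0.69
NOT S AND P = min(a, b) on (0.69, 0.63) = 0.63
(NOT S AND U) AND (NOT S AND P) = min(a, b) on (0.67, 0.63) = 0.63
NOT ((NOT S AND U) AND (NOT S AND P)) = 1 − 0.63 = 0.37
S AND U = min(a, b) on (0.31, 0.67) = 0.31
NOT ((NOT S AND U) AND (NOT S AND P)) AND (S AND U) = min(a, b) on (0.37, 0.31) = 0.31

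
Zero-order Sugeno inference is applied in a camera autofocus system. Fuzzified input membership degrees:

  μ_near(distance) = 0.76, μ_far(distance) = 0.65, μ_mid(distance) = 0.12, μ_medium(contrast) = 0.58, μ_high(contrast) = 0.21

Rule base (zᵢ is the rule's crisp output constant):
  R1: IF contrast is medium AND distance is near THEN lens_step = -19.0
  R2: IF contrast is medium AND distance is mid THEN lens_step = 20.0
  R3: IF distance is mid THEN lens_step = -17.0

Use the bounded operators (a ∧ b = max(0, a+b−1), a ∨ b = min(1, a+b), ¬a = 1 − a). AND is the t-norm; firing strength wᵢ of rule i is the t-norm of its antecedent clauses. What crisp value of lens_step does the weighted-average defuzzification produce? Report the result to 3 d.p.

R1 (z=-19.0): medium=0.58, near=0.76; AND[max(0, a+b−1)] → w = 0.34
R2 (z=20.0): medium=0.58, mid=0.12; AND[max(0, a+b−1)] → w = 0.00
R3 (z=-17.0): mid=0.12 → w = 0.12
Weighted average = (0.34·-19.0 + 0.00·20.0 + 0.12·-17.0) / (0.34 + 0.00 + 0.12)
  = -8.5000 / 0.4600 = -18.478

-18.478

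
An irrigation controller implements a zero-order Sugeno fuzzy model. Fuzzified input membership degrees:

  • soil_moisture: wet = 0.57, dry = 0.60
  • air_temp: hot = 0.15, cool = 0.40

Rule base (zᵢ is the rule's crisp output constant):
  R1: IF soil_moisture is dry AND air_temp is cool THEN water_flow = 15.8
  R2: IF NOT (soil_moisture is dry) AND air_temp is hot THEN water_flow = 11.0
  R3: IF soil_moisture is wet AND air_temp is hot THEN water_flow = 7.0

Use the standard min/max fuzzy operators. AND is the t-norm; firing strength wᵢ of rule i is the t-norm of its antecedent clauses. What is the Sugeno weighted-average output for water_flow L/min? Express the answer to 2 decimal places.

R1 (z=15.8): dry=0.60, cool=0.40; AND[min(a, b)] → w = 0.40
R2 (z=11.0): ¬dry=1−0.60=0.40, hot=0.15; AND[min(a, b)] → w = 0.15
R3 (z=7.0): wet=0.57, hot=0.15; AND[min(a, b)] → w = 0.15
Weighted average = (0.40·15.8 + 0.15·11.0 + 0.15·7.0) / (0.40 + 0.15 + 0.15)
  = 9.0200 / 0.7000 = 12.89

12.89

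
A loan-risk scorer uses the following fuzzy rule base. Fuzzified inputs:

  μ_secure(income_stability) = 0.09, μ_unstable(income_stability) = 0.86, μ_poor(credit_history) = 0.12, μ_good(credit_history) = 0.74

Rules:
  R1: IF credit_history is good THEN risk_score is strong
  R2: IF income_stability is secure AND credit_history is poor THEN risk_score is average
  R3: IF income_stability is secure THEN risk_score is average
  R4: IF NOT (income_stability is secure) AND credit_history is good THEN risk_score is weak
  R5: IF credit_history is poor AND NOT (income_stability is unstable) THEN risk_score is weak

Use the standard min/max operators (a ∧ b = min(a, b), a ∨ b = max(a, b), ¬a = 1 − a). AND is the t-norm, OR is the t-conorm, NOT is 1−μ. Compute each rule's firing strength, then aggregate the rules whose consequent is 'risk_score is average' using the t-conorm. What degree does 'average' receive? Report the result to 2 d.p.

R1: good=0.74 → w = 0.74
R2: secure=0.09, poor=0.12; AND[min(a, b)] → w = 0.09
R3: secure=0.09 → w = 0.09
R4: ¬secure=1−0.09=0.91, good=0.74; AND[min(a, b)] → w = 0.74
R5: poor=0.12, ¬unstable=1−0.86=0.14; AND[min(a, b)] → w = 0.12
Rules with consequent 'average': {R2, R3} → strengths 0.09, 0.09
Aggregate via t-conorm [max(a, b)]: 0.09

0.09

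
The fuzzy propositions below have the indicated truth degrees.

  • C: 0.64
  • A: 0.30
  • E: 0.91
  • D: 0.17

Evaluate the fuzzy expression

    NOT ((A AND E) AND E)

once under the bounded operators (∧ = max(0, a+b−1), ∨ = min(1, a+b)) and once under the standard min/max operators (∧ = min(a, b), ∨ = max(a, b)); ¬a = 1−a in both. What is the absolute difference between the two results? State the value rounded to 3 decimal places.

0.180

Under bounded:
  A AND E = max(0, a+b−1) on (0.30, 0.91) = 0.21
  (A AND E) AND E = max(0, a+b−1) on (0.21, 0.91) = 0.12
  NOT ((A AND E) AND E) = 1 − 0.12 = 0.88
  → value = 0.8800
Under standard min/max:
  A AND E = min(a, b) on (0.30, 0.91) = 0.30
  (A AND E) AND E = min(a, b) on (0.30, 0.91) = 0.30
  NOT ((A AND E) AND E) = 1 − 0.30 = 0.70
  → value = 0.7000
|0.8800 − 0.7000| = 0.180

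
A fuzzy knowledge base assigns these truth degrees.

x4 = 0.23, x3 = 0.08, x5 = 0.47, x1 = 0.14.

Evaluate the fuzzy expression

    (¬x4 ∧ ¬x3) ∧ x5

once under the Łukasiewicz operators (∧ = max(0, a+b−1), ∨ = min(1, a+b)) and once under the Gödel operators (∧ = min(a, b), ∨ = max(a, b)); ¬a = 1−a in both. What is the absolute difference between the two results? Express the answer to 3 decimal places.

0.310

Under Łukasiewicz:
  ¬x4 = 1 − 0.23 = 0.77
  ¬x3 = 1 − 0.08 = 0.92
  ¬x4 ∧ ¬x3 = max(0, a+b−1) on (0.77, 0.92) = 0.69
  (¬x4 ∧ ¬x3) ∧ x5 = max(0, a+b−1) on (0.69, 0.47) = 0.16
  → value = 0.1600
Under Gödel:
  ¬x4 = 1 − 0.23 = 0.77
  ¬x3 = 1 − 0.08 = 0.92
  ¬x4 ∧ ¬x3 = min(a, b) on (0.77, 0.92) = 0.77
  (¬x4 ∧ ¬x3) ∧ x5 = min(a, b) on (0.77, 0.47) = 0.47
  → value = 0.4700
|0.1600 − 0.4700| = 0.310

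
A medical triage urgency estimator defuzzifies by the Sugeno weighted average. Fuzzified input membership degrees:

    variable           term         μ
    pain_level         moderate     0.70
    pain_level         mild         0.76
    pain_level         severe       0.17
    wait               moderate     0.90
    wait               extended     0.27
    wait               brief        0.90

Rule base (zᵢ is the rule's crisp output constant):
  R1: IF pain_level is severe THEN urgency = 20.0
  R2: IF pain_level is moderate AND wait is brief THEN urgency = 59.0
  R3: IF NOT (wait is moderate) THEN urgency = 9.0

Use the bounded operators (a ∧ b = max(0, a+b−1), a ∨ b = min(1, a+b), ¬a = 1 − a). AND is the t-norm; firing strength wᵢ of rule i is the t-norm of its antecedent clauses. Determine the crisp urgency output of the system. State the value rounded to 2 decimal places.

45.63

R1 (z=20.0): severe=0.17 → w = 0.17
R2 (z=59.0): moderate=0.70, brief=0.90; AND[max(0, a+b−1)] → w = 0.60
R3 (z=9.0): ¬moderate=1−0.90=0.10 → w = 0.10
Weighted average = (0.17·20.0 + 0.60·59.0 + 0.10·9.0) / (0.17 + 0.60 + 0.10)
  = 39.7000 / 0.8700 = 45.63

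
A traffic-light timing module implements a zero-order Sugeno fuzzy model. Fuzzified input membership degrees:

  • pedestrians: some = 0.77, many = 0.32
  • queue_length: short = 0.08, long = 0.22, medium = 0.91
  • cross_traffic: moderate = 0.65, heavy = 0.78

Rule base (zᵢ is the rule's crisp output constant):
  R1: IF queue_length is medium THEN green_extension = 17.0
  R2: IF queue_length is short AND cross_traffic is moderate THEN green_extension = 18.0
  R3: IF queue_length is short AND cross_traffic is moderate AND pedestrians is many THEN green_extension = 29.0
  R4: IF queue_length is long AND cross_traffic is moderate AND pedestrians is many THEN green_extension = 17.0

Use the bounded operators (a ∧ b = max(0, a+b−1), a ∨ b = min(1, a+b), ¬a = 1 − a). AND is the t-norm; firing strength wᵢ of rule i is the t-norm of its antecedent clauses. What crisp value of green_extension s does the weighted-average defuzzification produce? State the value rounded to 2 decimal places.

R1 (z=17.0): medium=0.91 → w = 0.91
R2 (z=18.0): short=0.08, moderate=0.65; AND[max(0, a+b−1)] → w = 0.00
R3 (z=29.0): short=0.08, moderate=0.65, many=0.32; AND[max(0, a+b−1)] → w = 0.00
R4 (z=17.0): long=0.22, moderate=0.65, many=0.32; AND[max(0, a+b−1)] → w = 0.00
Weighted average = (0.91·17.0 + 0.00·18.0 + 0.00·29.0 + 0.00·17.0) / (0.91 + 0.00 + 0.00 + 0.00)
  = 15.4700 / 0.9100 = 17.00

17.00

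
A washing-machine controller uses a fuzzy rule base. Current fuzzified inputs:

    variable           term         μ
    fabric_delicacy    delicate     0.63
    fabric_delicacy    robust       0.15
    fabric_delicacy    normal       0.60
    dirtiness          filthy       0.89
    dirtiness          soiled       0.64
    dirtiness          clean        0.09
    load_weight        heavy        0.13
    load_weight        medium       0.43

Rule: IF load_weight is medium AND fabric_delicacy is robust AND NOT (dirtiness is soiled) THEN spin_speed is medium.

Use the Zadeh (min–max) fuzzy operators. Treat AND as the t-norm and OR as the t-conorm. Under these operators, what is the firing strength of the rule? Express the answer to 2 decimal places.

0.15

firing strength: medium=0.43, robust=0.15, ¬soiled=1−0.64=0.36; AND[min(a, b)] → w = 0.15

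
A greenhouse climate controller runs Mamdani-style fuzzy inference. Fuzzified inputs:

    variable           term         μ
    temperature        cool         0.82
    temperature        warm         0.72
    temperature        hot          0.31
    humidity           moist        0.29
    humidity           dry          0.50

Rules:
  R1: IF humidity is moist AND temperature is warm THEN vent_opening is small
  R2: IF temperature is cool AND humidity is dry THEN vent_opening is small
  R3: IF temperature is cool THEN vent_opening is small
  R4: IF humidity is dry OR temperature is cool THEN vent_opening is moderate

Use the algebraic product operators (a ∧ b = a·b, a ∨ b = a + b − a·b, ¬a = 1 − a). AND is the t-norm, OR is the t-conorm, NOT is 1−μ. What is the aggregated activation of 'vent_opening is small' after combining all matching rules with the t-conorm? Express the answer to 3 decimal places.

R1: moist=0.29, warm=0.72; AND[a·b] → w = 0.2088
R2: cool=0.82, dry=0.50; AND[a·b] → w = 0.4100
R3: cool=0.82 → w = 0.8200
R4: dry=0.50, cool=0.82; OR[a + b − a·b] → w = 0.9100
Rules with consequent 'small': {R1, R2, R3} → strengths 0.2088, 0.4100, 0.8200
Aggregate via t-conorm [a + b − a·b]: 0.9160

0.916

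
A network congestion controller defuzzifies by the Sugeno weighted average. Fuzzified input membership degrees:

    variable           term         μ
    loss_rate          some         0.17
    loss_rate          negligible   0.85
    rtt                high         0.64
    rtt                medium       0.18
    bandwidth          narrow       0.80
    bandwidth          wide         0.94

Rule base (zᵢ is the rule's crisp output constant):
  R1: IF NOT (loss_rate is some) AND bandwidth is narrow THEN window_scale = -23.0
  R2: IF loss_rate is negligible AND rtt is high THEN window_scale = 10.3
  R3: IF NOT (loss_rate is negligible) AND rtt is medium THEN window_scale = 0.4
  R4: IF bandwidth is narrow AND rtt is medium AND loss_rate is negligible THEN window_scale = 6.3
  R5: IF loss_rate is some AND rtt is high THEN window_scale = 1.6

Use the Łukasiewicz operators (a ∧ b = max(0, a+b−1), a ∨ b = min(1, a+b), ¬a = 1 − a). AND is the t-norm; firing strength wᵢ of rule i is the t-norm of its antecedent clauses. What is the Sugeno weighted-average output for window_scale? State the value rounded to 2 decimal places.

-8.43

R1 (z=-23.0): ¬some=1−0.17=0.83, narrow=0.80; AND[max(0, a+b−1)] → w = 0.63
R2 (z=10.3): negligible=0.85, high=0.64; AND[max(0, a+b−1)] → w = 0.49
R3 (z=0.4): ¬negligible=1−0.85=0.15, medium=0.18; AND[max(0, a+b−1)] → w = 0.00
R4 (z=6.3): narrow=0.80, medium=0.18, negligible=0.85; AND[max(0, a+b−1)] → w = 0.00
R5 (z=1.6): some=0.17, high=0.64; AND[max(0, a+b−1)] → w = 0.00
Weighted average = (0.63·-23.0 + 0.49·10.3 + 0.00·0.4 + 0.00·6.3 + 0.00·1.6) / (0.63 + 0.49 + 0.00 + 0.00 + 0.00)
  = -9.4430 / 1.1200 = -8.43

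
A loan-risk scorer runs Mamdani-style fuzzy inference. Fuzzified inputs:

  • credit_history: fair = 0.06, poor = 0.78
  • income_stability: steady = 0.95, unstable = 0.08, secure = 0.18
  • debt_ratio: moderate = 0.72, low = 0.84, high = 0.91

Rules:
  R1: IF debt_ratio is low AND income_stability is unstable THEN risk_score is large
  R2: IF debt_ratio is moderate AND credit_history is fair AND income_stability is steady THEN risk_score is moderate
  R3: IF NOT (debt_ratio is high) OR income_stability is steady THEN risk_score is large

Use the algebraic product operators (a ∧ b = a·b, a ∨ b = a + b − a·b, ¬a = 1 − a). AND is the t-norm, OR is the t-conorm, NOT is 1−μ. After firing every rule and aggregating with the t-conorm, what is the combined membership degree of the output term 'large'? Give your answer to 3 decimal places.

R1: low=0.84, unstable=0.08; AND[a·b] → w = 0.0672
R2: moderate=0.72, fair=0.06, steady=0.95; AND[a·b] → w = 0.0410
R3: ¬high=1−0.91=0.09, steady=0.95; OR[a + b − a·b] → w = 0.9545
Rules with consequent 'large': {R1, R3} → strengths 0.0672, 0.9545
Aggregate via t-conorm [a + b − a·b]: 0.9576

0.958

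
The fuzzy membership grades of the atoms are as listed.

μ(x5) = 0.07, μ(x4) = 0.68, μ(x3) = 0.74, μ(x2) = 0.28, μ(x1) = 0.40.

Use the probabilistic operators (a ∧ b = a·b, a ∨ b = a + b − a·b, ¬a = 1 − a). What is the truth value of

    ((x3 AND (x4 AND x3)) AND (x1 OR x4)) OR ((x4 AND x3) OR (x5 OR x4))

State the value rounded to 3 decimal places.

x4 AND x3 = a·b on (0.6800, 0.7400) = 0.5032
x3 AND (x4 AND x3) = a·b on (0.7400, 0.5032) = 0.3724
x1 OR x4 = a + b − a·b on (0.4000, 0.6800) = 0.8080
(x3 AND (x4 AND x3)) AND (x1 OR x4) = a·b on (0.3724, 0.8080) = 0.3009
x4 AND x3 = a·b on (0.6800, 0.7400) = 0.5032
x5 OR x4 = a + b − a·b on (0.0700, 0.6800) = 0.7024
(x4 AND x3) OR (x5 OR x4) = a + b − a·b on (0.5032, 0.7024) = 0.8522
((x3 AND (x4 AND x3)) AND (x1 OR x4)) OR ((x4 AND x3) OR (x5 OR x4)) = a + b − a·b on (0.3009, 0.8522) = 0.8966

0.897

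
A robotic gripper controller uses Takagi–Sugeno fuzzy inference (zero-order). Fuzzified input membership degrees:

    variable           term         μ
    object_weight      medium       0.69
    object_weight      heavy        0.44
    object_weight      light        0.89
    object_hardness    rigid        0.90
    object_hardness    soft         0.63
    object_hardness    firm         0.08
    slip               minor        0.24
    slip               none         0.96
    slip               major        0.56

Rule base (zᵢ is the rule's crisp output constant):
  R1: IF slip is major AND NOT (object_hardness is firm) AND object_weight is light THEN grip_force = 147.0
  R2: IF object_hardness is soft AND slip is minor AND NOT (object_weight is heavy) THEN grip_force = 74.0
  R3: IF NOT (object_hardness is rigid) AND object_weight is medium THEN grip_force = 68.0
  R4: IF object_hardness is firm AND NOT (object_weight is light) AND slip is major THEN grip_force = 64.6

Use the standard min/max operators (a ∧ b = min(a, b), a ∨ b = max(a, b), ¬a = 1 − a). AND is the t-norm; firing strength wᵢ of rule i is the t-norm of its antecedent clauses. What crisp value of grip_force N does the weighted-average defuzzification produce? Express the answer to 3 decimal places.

R1 (z=147.0): major=0.56, ¬firm=1−0.08=0.92, light=0.89; AND[min(a, b)] → w = 0.56
R2 (z=74.0): soft=0.63, minor=0.24, ¬heavy=1−0.44=0.56; AND[min(a, b)] → w = 0.24
R3 (z=68.0): ¬rigid=1−0.90=0.10, medium=0.69; AND[min(a, b)] → w = 0.10
R4 (z=64.6): firm=0.08, ¬light=1−0.89=0.11, major=0.56; AND[min(a, b)] → w = 0.08
Weighted average = (0.56·147.0 + 0.24·74.0 + 0.10·68.0 + 0.08·64.6) / (0.56 + 0.24 + 0.10 + 0.08)
  = 112.0480 / 0.9800 = 114.335

114.335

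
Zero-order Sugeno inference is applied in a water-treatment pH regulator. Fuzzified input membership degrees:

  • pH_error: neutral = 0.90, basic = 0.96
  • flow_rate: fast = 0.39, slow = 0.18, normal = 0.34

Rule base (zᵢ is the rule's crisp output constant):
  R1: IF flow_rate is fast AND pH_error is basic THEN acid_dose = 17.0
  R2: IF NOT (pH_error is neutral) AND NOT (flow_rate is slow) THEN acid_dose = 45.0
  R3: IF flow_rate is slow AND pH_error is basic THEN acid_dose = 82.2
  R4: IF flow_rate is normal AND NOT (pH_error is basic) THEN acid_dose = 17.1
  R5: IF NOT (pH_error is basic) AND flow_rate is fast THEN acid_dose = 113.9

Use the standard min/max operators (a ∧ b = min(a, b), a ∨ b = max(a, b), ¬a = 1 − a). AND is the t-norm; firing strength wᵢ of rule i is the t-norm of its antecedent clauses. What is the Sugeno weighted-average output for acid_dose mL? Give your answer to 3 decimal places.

R1 (z=17.0): fast=0.39, basic=0.96; AND[min(a, b)] → w = 0.39
R2 (z=45.0): ¬neutral=1−0.90=0.10, ¬slow=1−0.18=0.82; AND[min(a, b)] → w = 0.10
R3 (z=82.2): slow=0.18, basic=0.96; AND[min(a, b)] → w = 0.18
R4 (z=17.1): normal=0.34, ¬basic=1−0.96=0.04; AND[min(a, b)] → w = 0.04
R5 (z=113.9): ¬basic=1−0.96=0.04, fast=0.39; AND[min(a, b)] → w = 0.04
Weighted average = (0.39·17.0 + 0.10·45.0 + 0.18·82.2 + 0.04·17.1 + 0.04·113.9) / (0.39 + 0.10 + 0.18 + 0.04 + 0.04)
  = 31.1660 / 0.7500 = 41.555

41.555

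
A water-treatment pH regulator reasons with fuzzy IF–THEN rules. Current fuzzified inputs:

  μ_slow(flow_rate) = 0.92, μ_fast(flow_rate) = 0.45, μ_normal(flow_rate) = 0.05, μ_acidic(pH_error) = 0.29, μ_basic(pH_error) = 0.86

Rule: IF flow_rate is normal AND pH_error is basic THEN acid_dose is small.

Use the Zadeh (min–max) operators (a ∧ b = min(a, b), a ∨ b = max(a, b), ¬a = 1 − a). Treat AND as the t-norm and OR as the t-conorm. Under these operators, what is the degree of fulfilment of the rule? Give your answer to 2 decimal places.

firing strength: normal=0.05, basic=0.86; AND[min(a, b)] → w = 0.05

0.05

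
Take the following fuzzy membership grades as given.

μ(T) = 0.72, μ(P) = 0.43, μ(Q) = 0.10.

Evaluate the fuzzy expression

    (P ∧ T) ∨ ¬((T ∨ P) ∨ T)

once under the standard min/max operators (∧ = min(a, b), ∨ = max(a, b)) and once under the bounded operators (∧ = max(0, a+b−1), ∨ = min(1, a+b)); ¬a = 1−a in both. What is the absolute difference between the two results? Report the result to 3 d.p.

0.280

Under standard min/max:
  P ∧ T = min(a, b) on (0.43, 0.72) = 0.43
  T ∨ P = max(a, b) on (0.72, 0.43) = 0.72
  (T ∨ P) ∨ T = max(a, b) on (0.72, 0.72) = 0.72
  ¬((T ∨ P) ∨ T) = 1 − 0.72 = 0.28
  (P ∧ T) ∨ ¬((T ∨ P) ∨ T) = max(a, b) on (0.43, 0.28) = 0.43
  → value = 0.4300
Under bounded:
  P ∧ T = max(0, a+b−1) on (0.43, 0.72) = 0.15
  T ∨ P = min(1, a+b) on (0.72, 0.43) = 1.00
  (T ∨ P) ∨ T = min(1, a+b) on (1.00, 0.72) = 1.00
  ¬((T ∨ P) ∨ T) = 1 − 1.00 = 0.00
  (P ∧ T) ∨ ¬((T ∨ P) ∨ T) = min(1, a+b) on (0.15, 0.00) = 0.15
  → value = 0.1500
|0.4300 − 0.1500| = 0.280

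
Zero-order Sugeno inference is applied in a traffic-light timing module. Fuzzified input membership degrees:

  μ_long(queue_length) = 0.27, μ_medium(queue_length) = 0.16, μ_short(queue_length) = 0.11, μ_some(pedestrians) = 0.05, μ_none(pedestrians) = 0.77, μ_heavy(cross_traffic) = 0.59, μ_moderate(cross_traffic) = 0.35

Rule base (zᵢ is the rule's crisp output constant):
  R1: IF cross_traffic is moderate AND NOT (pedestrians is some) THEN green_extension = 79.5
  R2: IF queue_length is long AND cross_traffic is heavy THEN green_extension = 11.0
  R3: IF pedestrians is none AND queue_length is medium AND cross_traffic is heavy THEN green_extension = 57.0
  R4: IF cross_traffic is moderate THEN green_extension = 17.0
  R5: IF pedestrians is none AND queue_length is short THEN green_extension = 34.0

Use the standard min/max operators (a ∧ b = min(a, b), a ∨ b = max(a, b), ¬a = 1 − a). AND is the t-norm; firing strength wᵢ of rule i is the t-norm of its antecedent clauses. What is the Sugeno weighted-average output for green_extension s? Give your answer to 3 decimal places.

40.004

R1 (z=79.5): moderate=0.35, ¬some=1−0.05=0.95; AND[min(a, b)] → w = 0.35
R2 (z=11.0): long=0.27, heavy=0.59; AND[min(a, b)] → w = 0.27
R3 (z=57.0): none=0.77, medium=0.16, heavy=0.59; AND[min(a, b)] → w = 0.16
R4 (z=17.0): moderate=0.35 → w = 0.35
R5 (z=34.0): none=0.77, short=0.11; AND[min(a, b)] → w = 0.11
Weighted average = (0.35·79.5 + 0.27·11.0 + 0.16·57.0 + 0.35·17.0 + 0.11·34.0) / (0.35 + 0.27 + 0.16 + 0.35 + 0.11)
  = 49.6050 / 1.2400 = 40.004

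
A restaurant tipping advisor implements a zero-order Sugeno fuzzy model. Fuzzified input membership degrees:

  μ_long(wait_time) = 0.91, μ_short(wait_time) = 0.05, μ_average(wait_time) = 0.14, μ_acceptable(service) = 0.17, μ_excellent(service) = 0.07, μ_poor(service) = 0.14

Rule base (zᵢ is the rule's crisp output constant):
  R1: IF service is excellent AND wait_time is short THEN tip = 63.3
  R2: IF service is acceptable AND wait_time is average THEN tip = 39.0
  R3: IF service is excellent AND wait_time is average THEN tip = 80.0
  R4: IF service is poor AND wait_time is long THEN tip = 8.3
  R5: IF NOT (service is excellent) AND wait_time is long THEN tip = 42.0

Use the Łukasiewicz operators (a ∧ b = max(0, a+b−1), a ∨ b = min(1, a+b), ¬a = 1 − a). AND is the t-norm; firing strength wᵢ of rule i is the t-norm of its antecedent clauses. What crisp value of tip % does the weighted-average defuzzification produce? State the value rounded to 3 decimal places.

40.107

R1 (z=63.3): excellent=0.07, short=0.05; AND[max(0, a+b−1)] → w = 0.00
R2 (z=39.0): acceptable=0.17, average=0.14; AND[max(0, a+b−1)] → w = 0.00
R3 (z=80.0): excellent=0.07, average=0.14; AND[max(0, a+b−1)] → w = 0.00
R4 (z=8.3): poor=0.14, long=0.91; AND[max(0, a+b−1)] → w = 0.05
R5 (z=42.0): ¬excellent=1−0.07=0.93, long=0.91; AND[max(0, a+b−1)] → w = 0.84
Weighted average = (0.00·63.3 + 0.00·39.0 + 0.00·80.0 + 0.05·8.3 + 0.84·42.0) / (0.00 + 0.00 + 0.00 + 0.05 + 0.84)
  = 35.6950 / 0.8900 = 40.107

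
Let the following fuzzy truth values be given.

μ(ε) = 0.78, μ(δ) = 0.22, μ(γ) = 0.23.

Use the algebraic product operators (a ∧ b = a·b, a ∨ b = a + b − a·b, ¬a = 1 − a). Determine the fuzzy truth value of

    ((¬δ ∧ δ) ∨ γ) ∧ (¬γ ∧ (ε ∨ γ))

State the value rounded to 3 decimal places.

0.232

¬δ = 1 − 0.2200 = 0.7800
¬δ ∧ δ = a·b on (0.7800, 0.2200) = 0.1716
(¬δ ∧ δ) ∨ γ = a + b − a·b on (0.1716, 0.2300) = 0.3621
¬γ = 1 − 0.2300 = 0.7700
ε ∨ γ = a + b − a·b on (0.7800, 0.2300) = 0.8306
¬γ ∧ (ε ∨ γ) = a·b on (0.7700, 0.8306) = 0.6396
((¬δ ∧ δ) ∨ γ) ∧ (¬γ ∧ (ε ∨ γ)) = a·b on (0.3621, 0.6396) = 0.2316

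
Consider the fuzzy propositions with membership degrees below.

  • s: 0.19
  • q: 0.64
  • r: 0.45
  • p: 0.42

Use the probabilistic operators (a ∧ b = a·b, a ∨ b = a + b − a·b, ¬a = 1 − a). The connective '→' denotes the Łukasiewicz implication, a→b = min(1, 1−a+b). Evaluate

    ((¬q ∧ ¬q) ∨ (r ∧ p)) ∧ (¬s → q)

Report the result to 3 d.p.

¬q = 1 − 0.6400 = 0.3600
¬q = 1 − 0.6400 = 0.3600
¬q ∧ ¬q = a·b on (0.3600, 0.3600) = 0.1296
r ∧ p = a·b on (0.4500, 0.4200) = 0.1890
(¬q ∧ ¬q) ∨ (r ∧ p) = a + b − a·b on (0.1296, 0.1890) = 0.2941
¬s = 1 − 0.1900 = 0.8100
¬s → q  [Łukasiewicz: min(1, 1−a+b)] with a=0.8100, b=0.6400 → 0.8300
((¬q ∧ ¬q) ∨ (r ∧ p)) ∧ (¬s → q) = a·b on (0.2941, 0.8300) = 0.2441

0.244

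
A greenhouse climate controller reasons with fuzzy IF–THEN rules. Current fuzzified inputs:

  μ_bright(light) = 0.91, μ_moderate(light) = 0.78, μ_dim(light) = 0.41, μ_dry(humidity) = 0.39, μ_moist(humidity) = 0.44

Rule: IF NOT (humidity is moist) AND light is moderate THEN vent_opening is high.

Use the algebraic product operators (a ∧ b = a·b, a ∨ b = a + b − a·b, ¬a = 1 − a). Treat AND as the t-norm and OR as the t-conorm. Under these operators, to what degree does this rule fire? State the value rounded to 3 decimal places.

0.437

firing strength: ¬moist=1−0.44=0.56, moderate=0.78; AND[a·b] → w = 0.4368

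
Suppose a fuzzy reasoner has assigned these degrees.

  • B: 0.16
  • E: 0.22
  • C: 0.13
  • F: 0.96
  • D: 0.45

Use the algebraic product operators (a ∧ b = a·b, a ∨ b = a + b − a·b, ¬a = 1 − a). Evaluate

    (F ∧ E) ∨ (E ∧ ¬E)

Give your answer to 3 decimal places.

0.347

F ∧ E = a·b on (0.9600, 0.2200) = 0.2112
¬E = 1 − 0.2200 = 0.7800
E ∧ ¬E = a·b on (0.2200, 0.7800) = 0.1716
(F ∧ E) ∨ (E ∧ ¬E) = a + b − a·b on (0.2112, 0.1716) = 0.3466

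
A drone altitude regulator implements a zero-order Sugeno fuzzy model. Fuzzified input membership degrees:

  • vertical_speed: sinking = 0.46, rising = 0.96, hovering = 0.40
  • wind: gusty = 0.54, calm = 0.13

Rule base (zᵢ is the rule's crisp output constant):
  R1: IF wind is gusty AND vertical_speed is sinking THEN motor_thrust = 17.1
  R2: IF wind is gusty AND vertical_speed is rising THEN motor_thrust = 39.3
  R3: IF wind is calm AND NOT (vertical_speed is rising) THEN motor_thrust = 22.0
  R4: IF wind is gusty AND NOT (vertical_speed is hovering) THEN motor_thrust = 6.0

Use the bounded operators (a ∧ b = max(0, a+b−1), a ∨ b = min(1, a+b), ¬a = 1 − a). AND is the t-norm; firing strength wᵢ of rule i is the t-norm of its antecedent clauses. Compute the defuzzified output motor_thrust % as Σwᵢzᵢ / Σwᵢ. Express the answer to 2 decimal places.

R1 (z=17.1): gusty=0.54, sinking=0.46; AND[max(0, a+b−1)] → w = 0.00
R2 (z=39.3): gusty=0.54, rising=0.96; AND[max(0, a+b−1)] → w = 0.50
R3 (z=22.0): calm=0.13, ¬rising=1−0.96=0.04; AND[max(0, a+b−1)] → w = 0.00
R4 (z=6.0): gusty=0.54, ¬hovering=1−0.40=0.60; AND[max(0, a+b−1)] → w = 0.14
Weighted average = (0.00·17.1 + 0.50·39.3 + 0.00·22.0 + 0.14·6.0) / (0.00 + 0.50 + 0.00 + 0.14)
  = 20.4900 / 0.6400 = 32.02

32.02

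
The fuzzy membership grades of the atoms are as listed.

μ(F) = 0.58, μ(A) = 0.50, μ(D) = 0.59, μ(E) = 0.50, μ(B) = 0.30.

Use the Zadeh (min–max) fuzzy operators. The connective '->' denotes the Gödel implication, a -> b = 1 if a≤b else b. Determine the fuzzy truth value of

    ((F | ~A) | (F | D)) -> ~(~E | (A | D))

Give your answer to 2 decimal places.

0.41

~A = 1 − 0.50 = 0.50
F | ~A = max(a, b) on (0.58, 0.50) = 0.58
F | D = max(a, b) on (0.58, 0.59) = 0.59
(F | ~A) | (F | D) = max(a, b) on (0.58, 0.59) = 0.59
~E = 1 − 0.50 = 0.50
A | D = max(a, b) on (0.50, 0.59) = 0.59
~E | (A | D) = max(a, b) on (0.50, 0.59) = 0.59
~(~E | (A | D)) = 1 − 0.59 = 0.41
((F | ~A) | (F | D)) -> ~(~E | (A | D))  [Gödel: 1 if a≤b else b] with a=0.59, b=0.41 → 0.41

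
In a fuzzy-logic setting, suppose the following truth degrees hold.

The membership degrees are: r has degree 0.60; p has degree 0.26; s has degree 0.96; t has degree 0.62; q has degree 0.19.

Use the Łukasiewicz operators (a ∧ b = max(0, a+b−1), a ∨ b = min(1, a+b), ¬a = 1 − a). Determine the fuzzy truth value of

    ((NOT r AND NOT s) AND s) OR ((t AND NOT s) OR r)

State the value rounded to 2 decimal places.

0.60

NOT r = 1 − 0.60 = 0.40
NOT s = 1 − 0.96 = 0.04
NOT r AND NOT s = max(0, a+b−1) on (0.40, 0.04) = 0.00
(NOT r AND NOT s) AND s = max(0, a+b−1) on (0.00, 0.96) = 0.00
NOT s = 1 − 0.96 = 0.04
t AND NOT s = max(0, a+b−1) on (0.62, 0.04) = 0.00
(t AND NOT s) OR r = min(1, a+b) on (0.00, 0.60) = 0.60
((NOT r AND NOT s) AND s) OR ((t AND NOT s) OR r) = min(1, a+b) on (0.00, 0.60) = 0.60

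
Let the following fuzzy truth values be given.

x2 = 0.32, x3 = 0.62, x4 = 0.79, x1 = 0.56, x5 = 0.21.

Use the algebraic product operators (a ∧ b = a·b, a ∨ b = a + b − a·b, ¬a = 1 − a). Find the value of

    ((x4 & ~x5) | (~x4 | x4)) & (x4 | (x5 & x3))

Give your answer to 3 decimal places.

~x5 = 1 − 0.2100 = 0.7900
x4 & ~x5 = a·b on (0.7900, 0.7900) = 0.6241
~x4 = 1 − 0.7900 = 0.2100
~x4 | x4 = a + b − a·b on (0.2100, 0.7900) = 0.8341
(x4 & ~x5) | (~x4 | x4) = a + b − a·b on (0.6241, 0.8341) = 0.9376
x5 & x3 = a·b on (0.2100, 0.6200) = 0.1302
x4 | (x5 & x3) = a + b − a·b on (0.7900, 0.1302) = 0.8173
((x4 & ~x5) | (~x4 | x4)) & (x4 | (x5 & x3)) = a·b on (0.9376, 0.8173) = 0.7664

0.766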